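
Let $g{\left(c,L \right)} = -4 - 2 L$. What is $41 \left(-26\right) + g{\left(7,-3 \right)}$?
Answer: $-1064$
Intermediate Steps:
$41 \left(-26\right) + g{\left(7,-3 \right)} = 41 \left(-26\right) - -2 = -1066 + \left(-4 + 6\right) = -1066 + 2 = -1064$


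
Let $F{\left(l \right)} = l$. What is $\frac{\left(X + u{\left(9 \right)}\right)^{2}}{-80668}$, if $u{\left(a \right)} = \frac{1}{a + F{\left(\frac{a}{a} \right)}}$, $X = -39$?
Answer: $- \frac{151321}{8066800} \approx -0.018758$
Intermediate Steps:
$u{\left(a \right)} = \frac{1}{1 + a}$ ($u{\left(a \right)} = \frac{1}{a + \frac{a}{a}} = \frac{1}{a + 1} = \frac{1}{1 + a}$)
$\frac{\left(X + u{\left(9 \right)}\right)^{2}}{-80668} = \frac{\left(-39 + \frac{1}{1 + 9}\right)^{2}}{-80668} = \left(-39 + \frac{1}{10}\right)^{2} \left(- \frac{1}{80668}\right) = \left(- \frac{389}{10}\right)^{2} \left(- \frac{1}{80668}\right) = \frac{151321}{100} \left(- \frac{1}{80668}\right) = - \frac{151321}{8066800}$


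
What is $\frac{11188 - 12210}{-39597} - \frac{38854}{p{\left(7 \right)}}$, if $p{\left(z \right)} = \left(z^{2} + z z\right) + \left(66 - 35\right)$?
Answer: $- \frac{170930000}{567557} \approx -301.17$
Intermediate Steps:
$p{\left(z \right)} = 31 + 2 z^{2}$ ($p{\left(z \right)} = \left(z^{2} + z^{2}\right) + 31 = 2 z^{2} + 31 = 31 + 2 z^{2}$)
$\frac{11188 - 12210}{-39597} - \frac{38854}{p{\left(7 \right)}} = \frac{11188 - 12210}{-39597} - \frac{38854}{31 + 2 \cdot 7^{2}} = \left(11188 - 12210\right) \left(- \frac{1}{39597}\right) - \frac{38854}{31 + 2 \cdot 49} = \left(-1022\right) \left(- \frac{1}{39597}\right) - \frac{38854}{31 + 98} = \frac{1022}{39597} - \frac{38854}{129} = - \frac{170930000}{567557}$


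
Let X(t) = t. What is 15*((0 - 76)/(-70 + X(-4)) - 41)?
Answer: -22185/37 ≈ -599.59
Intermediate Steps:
15*((0 - 76)/(-70 + X(-4)) - 41) = 15*((0 - 76)/(-70 - 4) - 41) = 15*(-76/(-74) - 41) = 15*(-76*(-1/74) - 41) = 15*(38/37 - 41) = 15*(-1479/37) = -22185/37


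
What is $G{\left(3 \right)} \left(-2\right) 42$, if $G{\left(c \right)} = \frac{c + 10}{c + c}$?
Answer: $-182$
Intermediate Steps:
$G{\left(c \right)} = \frac{10 + c}{2 c}$
$G{\left(3 \right)} \left(-2\right) 42 = \frac{10 + 3}{2 \cdot 3} \left(-2\right) 42 = \frac{1}{2} \cdot \frac{1}{3} \cdot 13 \left(-2\right) 42 = \frac{13}{6} \left(-2\right) 42 = \left(- \frac{13}{3}\right) 42 = -182$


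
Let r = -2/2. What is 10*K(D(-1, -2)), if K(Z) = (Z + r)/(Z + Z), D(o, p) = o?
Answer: 10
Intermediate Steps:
r = -1 (r = -2*½ = -1)
K(Z) = (-1 + Z)/(2*Z) (K(Z) = (Z - 1)/(Z + Z) = (-1 + Z)/((2*Z)) = (-1 + Z)*(1/(2*Z)) = (-1 + Z)/(2*Z))
10*K(D(-1, -2)) = 10*((½)*(-1 - 1)/(-1)) = 10*((½)*(-1)*(-2)) = 10*1 = 10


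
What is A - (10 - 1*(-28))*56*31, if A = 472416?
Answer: 406448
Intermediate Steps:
A - (10 - 1*(-28))*56*31 = 472416 - (10 - 1*(-28))*56*31 = 472416 - (10 + 28)*56*31 = 472416 - 38*56*31 = 472416 - 2128*31 = 472416 - 1*65968 = 472416 - 65968 = 406448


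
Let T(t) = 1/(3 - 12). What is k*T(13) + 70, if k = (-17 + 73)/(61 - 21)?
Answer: 3143/45 ≈ 69.844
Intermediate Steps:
T(t) = -⅑ (T(t) = 1/(-9) = -⅑)
k = 7/5 (k = 56/40 = 56*(1/40) = 7/5 ≈ 1.4000)
k*T(13) + 70 = (7/5)*(-⅑) + 70 = -7/45 + 70 = 3143/45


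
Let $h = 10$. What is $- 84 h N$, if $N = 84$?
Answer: $-70560$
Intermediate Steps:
$- 84 h N = \left(-84\right) 10 \cdot 84 = \left(-840\right) 84 = -70560$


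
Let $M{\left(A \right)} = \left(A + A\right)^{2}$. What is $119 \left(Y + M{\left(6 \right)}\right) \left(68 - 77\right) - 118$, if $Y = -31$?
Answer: $-121141$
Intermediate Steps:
$M{\left(A \right)} = 4 A^{2}$ ($M{\left(A \right)} = \left(2 A\right)^{2} = 4 A^{2}$)
$119 \left(Y + M{\left(6 \right)}\right) \left(68 - 77\right) - 118 = 119 \left(-31 + 4 \cdot 6^{2}\right) \left(68 - 77\right) - 118 = 119 \left(-31 + 4 \cdot 36\right) \left(-9\right) - 118 = 119 \left(-31 + 144\right) \left(-9\right) - 118 = 119 \cdot 113 \left(-9\right) - 118 = 119 \left(-1017\right) - 118 = -121023 - 118 = -121141$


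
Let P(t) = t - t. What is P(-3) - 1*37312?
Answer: -37312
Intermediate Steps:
P(t) = 0
P(-3) - 1*37312 = 0 - 1*37312 = 0 - 37312 = -37312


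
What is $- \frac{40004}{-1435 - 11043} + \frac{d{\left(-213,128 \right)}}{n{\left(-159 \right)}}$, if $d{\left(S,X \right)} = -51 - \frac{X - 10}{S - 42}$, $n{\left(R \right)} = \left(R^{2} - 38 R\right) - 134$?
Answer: $\frac{9352906141}{2918822565} \approx 3.2043$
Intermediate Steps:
$n{\left(R \right)} = -134 + R^{2} - 38 R$
$d{\left(S,X \right)} = -51 - \frac{-10 + X}{-42 + S}$
$- \frac{40004}{-1435 - 11043} + \frac{d{\left(-213,128 \right)}}{n{\left(-159 \right)}} = - \frac{40004}{-1435 - 11043} + \frac{\frac{1}{-42 - 213} \left(2152 - 128 - -10863\right)}{-134 + \left(-159\right)^{2} - -6042} = - \frac{40004}{-1435 - 11043} + \frac{\frac{1}{-255} \left(2152 - 128 + 10863\right)}{-134 + 25281 + 6042} = - \frac{40004}{-12478} + \frac{\left(- \frac{1}{255}\right) 12887}{31189} = \left(-40004\right) \left(- \frac{1}{12478}\right) - \frac{12887}{7953195} = \frac{20002}{6239} - \frac{12887}{7953195} = \frac{9352906141}{2918822565}$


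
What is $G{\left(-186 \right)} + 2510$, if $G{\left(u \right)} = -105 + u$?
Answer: $2219$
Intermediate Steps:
$G{\left(-186 \right)} + 2510 = \left(-105 - 186\right) + 2510 = -291 + 2510 = 2219$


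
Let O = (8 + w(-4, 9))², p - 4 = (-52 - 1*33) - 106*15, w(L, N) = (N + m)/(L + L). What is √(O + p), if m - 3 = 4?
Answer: I*√1635 ≈ 40.435*I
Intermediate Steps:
m = 7 (m = 3 + 4 = 7)
w(L, N) = (7 + N)/(2*L) (w(L, N) = (N + 7)/(L + L) = (7 + N)/((2*L)) = (7 + N)*(1/(2*L)) = (7 + N)/(2*L))
p = -1671 (p = 4 + ((-52 - 1*33) - 106*15) = 4 + ((-52 - 33) - 1590) = 4 + (-85 - 1590) = 4 - 1675 = -1671)
O = 36 (O = (8 + (½)*(7 + 9)/(-4))² = (8 + (½)*(-¼)*16)² = (8 - 2)² = 6² = 36)
√(O + p) = √(36 - 1671) = √(-1635) = I*√1635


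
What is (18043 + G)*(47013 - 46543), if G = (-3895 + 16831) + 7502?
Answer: 18086070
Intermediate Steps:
G = 20438 (G = 12936 + 7502 = 20438)
(18043 + G)*(47013 - 46543) = (18043 + 20438)*(47013 - 46543) = 38481*470 = 18086070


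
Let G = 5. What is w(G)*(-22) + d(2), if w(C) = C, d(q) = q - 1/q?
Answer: -217/2 ≈ -108.50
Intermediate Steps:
w(G)*(-22) + d(2) = 5*(-22) + (2 - 1/2) = -110 + (2 - 1*½) = -110 + (2 - ½) = -110 + 3/2 = -217/2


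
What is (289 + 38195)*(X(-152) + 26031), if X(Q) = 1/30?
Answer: 5008891434/5 ≈ 1.0018e+9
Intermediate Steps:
X(Q) = 1/30
(289 + 38195)*(X(-152) + 26031) = (289 + 38195)*(1/30 + 26031) = 38484*(780931/30) = 5008891434/5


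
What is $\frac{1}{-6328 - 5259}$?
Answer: $- \frac{1}{11587} \approx -8.6304 \cdot 10^{-5}$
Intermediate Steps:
$\frac{1}{-6328 - 5259} = \frac{1}{-11587} = - \frac{1}{11587}$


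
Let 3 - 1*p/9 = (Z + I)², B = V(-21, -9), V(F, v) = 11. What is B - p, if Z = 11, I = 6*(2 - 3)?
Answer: 209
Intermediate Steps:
I = -6 (I = 6*(-1) = -6)
B = 11
p = -198 (p = 27 - 9*(11 - 6)² = 27 - 9*5² = 27 - 9*25 = 27 - 225 = -198)
B - p = 11 - 1*(-198) = 11 + 198 = 209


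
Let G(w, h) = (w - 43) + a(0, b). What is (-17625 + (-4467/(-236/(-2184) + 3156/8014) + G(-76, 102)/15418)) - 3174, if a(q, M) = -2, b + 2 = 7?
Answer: -502786103248435/16928979418 ≈ -29700.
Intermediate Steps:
b = 5 (b = -2 + 7 = 5)
G(w, h) = -45 + w (G(w, h) = (w - 43) - 2 = (-43 + w) - 2 = -45 + w)
(-17625 + (-4467/(-236/(-2184) + 3156/8014) + G(-76, 102)/15418)) - 3174 = (-17625 + (-4467/(-236/(-2184) + 3156/8014) + (-45 - 76)/15418)) - 3174 = (-17625 + (-4467/(-236*(-1/2184) + 3156*(1/8014)) - 121*1/15418)) - 3174 = (-17625 + (-4467/(59/546 + 1578/4007) - 121/15418)) - 3174 = (-17625 + (-4467/1098001/2187822 - 121/15418)) - 3174 = (-17625 + (-4467*2187822/1098001 - 121/15418)) - 3174 = (-17625 + (-9773000874/1098001 - 121/15418)) - 3174 = (-17625 - 150680260333453/16928979418) - 3174 = -449053522575703/16928979418 - 3174 = -502786103248435/16928979418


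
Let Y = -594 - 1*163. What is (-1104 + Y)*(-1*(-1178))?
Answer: -2192258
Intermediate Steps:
Y = -757 (Y = -594 - 163 = -757)
(-1104 + Y)*(-1*(-1178)) = (-1104 - 757)*(-1*(-1178)) = -1861*1178 = -2192258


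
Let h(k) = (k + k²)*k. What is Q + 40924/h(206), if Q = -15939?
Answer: -35003037926/2196063 ≈ -15939.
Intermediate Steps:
h(k) = k*(k + k²)
Q + 40924/h(206) = -15939 + 40924/((206²*(1 + 206))) = -15939 + 40924/((42436*207)) = -15939 + 40924/8784252 = -15939 + 40924*(1/8784252) = -15939 + 10231/2196063 = -35003037926/2196063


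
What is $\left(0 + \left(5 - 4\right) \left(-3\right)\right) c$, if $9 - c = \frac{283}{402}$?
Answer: $- \frac{3335}{134} \approx -24.888$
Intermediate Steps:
$c = \frac{3335}{402}$ ($c = 9 - \frac{283}{402} = \frac{3335}{402} \approx 8.296$)
$\left(0 + \left(5 - 4\right) \left(-3\right)\right) c = \left(0 + \left(5 - 4\right) \left(-3\right)\right) \frac{3335}{402} = \left(0 + 1 \left(-3\right)\right) \frac{3335}{402} = \left(0 - 3\right) \frac{3335}{402} = \left(-3\right) \frac{3335}{402} = - \frac{3335}{134}$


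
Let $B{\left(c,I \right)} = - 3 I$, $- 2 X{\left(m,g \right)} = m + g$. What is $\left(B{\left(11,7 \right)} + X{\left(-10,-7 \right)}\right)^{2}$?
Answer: $\frac{625}{4} \approx 156.25$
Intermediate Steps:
$X{\left(m,g \right)} = - \frac{g}{2} - \frac{m}{2}$ ($X{\left(m,g \right)} = - \frac{m + g}{2} = - \frac{g + m}{2} = - \frac{g}{2} - \frac{m}{2}$)
$\left(B{\left(11,7 \right)} + X{\left(-10,-7 \right)}\right)^{2} = \left(\left(-3\right) 7 - - \frac{17}{2}\right)^{2} = \left(-21 + \left(\frac{7}{2} + 5\right)\right)^{2} = \left(-21 + \frac{17}{2}\right)^{2} = \left(- \frac{25}{2}\right)^{2} = \frac{625}{4}$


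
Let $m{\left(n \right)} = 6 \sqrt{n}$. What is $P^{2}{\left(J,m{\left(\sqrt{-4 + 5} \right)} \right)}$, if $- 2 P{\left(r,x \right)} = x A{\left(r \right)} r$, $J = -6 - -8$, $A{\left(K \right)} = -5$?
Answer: $900$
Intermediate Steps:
$J = 2$ ($J = -6 + 8 = 2$)
$P{\left(r,x \right)} = \frac{5 r x}{2}$ ($P{\left(r,x \right)} = - \frac{x \left(-5\right) r}{2} = - \frac{- 5 x r}{2} = - \frac{\left(-5\right) r x}{2} = \frac{5 r x}{2}$)
$P^{2}{\left(J,m{\left(\sqrt{-4 + 5} \right)} \right)} = \left(\frac{5}{2} \cdot 2 \cdot 6 \sqrt{\sqrt{-4 + 5}}\right)^{2} = \left(\frac{5}{2} \cdot 2 \cdot 6 \sqrt{\sqrt{1}}\right)^{2} = \left(\frac{5}{2} \cdot 2 \cdot 6 \sqrt{1}\right)^{2} = \left(\frac{5}{2} \cdot 2 \cdot 6 \cdot 1\right)^{2} = \left(\frac{5}{2} \cdot 2 \cdot 6\right)^{2} = 30^{2} = 900$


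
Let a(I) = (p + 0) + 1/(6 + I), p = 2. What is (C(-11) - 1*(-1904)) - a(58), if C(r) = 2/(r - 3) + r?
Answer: 847097/448 ≈ 1890.8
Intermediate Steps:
a(I) = 2 + 1/(6 + I) (a(I) = (2 + 0) + 1/(6 + I) = 2 + 1/(6 + I))
C(r) = r + 2/(-3 + r) (C(r) = 2/(-3 + r) + r = r + 2/(-3 + r))
(C(-11) - 1*(-1904)) - a(58) = ((2 + (-11)**2 - 3*(-11))/(-3 - 11) - 1*(-1904)) - (13 + 2*58)/(6 + 58) = ((2 + 121 + 33)/(-14) + 1904) - (13 + 116)/64 = (-1/14*156 + 1904) - 129/64 = (-78/7 + 1904) - 1*129/64 = 13250/7 - 129/64 = 847097/448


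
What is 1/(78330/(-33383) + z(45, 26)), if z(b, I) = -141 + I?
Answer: -4769/559625 ≈ -0.0085218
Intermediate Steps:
1/(78330/(-33383) + z(45, 26)) = 1/(78330/(-33383) + (-141 + 26)) = 1/(78330*(-1/33383) - 115) = 1/(-11190/4769 - 115) = 1/(-559625/4769) = -4769/559625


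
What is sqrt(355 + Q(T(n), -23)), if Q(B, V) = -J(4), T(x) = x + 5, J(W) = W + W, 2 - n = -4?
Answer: sqrt(347) ≈ 18.628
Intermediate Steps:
n = 6 (n = 2 - 1*(-4) = 2 + 4 = 6)
J(W) = 2*W
T(x) = 5 + x
Q(B, V) = -8 (Q(B, V) = -2*4 = -1*8 = -8)
sqrt(355 + Q(T(n), -23)) = sqrt(355 - 8) = sqrt(347)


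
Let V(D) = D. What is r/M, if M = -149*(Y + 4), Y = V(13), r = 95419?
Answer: -95419/2533 ≈ -37.670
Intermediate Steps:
Y = 13
M = -2533 (M = -149*(13 + 4) = -149*17 = -2533)
r/M = 95419/(-2533) = 95419*(-1/2533) = -95419/2533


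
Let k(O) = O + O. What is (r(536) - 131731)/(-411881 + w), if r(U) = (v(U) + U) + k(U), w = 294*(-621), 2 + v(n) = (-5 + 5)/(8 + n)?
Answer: 26025/118891 ≈ 0.21890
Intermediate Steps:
k(O) = 2*O
v(n) = -2 (v(n) = -2 + (-5 + 5)/(8 + n) = -2 + 0/(8 + n) = -2 + 0 = -2)
w = -182574
r(U) = -2 + 3*U (r(U) = (-2 + U) + 2*U = -2 + 3*U)
(r(536) - 131731)/(-411881 + w) = ((-2 + 3*536) - 131731)/(-411881 - 182574) = ((-2 + 1608) - 131731)/(-594455) = (1606 - 131731)*(-1/594455) = -130125*(-1/594455) = 26025/118891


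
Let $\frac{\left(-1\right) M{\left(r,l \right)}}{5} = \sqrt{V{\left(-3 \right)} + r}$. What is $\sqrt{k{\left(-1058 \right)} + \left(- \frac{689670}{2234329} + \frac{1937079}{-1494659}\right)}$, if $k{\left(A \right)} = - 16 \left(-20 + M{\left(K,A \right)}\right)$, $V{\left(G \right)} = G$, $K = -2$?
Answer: $\frac{\sqrt{3550955063252038817099633189 + 892212852136202315225097680 i \sqrt{5}}}{3339559948811} \approx 18.488 + 4.8379 i$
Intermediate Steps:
$M{\left(r,l \right)} = - 5 \sqrt{-3 + r}$
$k{\left(A \right)} = 320 + 80 i \sqrt{5}$ ($k{\left(A \right)} = - 16 \left(-20 - 5 \sqrt{-3 - 2}\right) = - 16 \left(-20 - 5 \sqrt{-5}\right) = - 16 \left(-20 - 5 i \sqrt{5}\right) = 320 + 80 i \sqrt{5}$)
$\sqrt{k{\left(-1058 \right)} + \left(- \frac{689670}{2234329} + \frac{1937079}{-1494659}\right)} = \sqrt{\left(320 + 80 i \sqrt{5}\right) + \left(- \frac{689670}{2234329} + \frac{1937079}{-1494659}\right)} = \sqrt{\left(320 + 80 i \sqrt{5}\right) + \left(\left(-689670\right) \frac{1}{2234329} + 1937079 \left(- \frac{1}{1494659}\right)\right)} = \sqrt{\left(320 + 80 i \sqrt{5}\right) - \frac{5358893257521}{3339559948811}} = \sqrt{\frac{1063300290361999}{3339559948811} + 80 i \sqrt{5}}$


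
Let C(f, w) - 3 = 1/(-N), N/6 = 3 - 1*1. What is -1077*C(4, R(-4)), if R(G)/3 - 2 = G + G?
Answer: -12565/4 ≈ -3141.3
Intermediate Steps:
N = 12 (N = 6*(3 - 1*1) = 6*(3 - 1) = 6*2 = 12)
R(G) = 6 + 6*G (R(G) = 6 + 3*(G + G) = 6 + 3*(2*G) = 6 + 6*G)
C(f, w) = 35/12 (C(f, w) = 3 + 1/(-1*12) = 3 + 1/(-12) = 3 - 1/12 = 35/12)
-1077*C(4, R(-4)) = -1077*35/12 = -12565/4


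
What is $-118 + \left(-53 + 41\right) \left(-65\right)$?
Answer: $662$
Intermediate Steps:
$-118 + \left(-53 + 41\right) \left(-65\right) = -118 - -780 = -118 + 780 = 662$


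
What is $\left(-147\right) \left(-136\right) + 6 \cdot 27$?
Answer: $20154$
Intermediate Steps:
$\left(-147\right) \left(-136\right) + 6 \cdot 27 = 19992 + 162 = 20154$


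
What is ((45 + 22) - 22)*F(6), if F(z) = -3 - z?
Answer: -405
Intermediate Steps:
((45 + 22) - 22)*F(6) = ((45 + 22) - 22)*(-3 - 1*6) = (67 - 22)*(-3 - 6) = 45*(-9) = -405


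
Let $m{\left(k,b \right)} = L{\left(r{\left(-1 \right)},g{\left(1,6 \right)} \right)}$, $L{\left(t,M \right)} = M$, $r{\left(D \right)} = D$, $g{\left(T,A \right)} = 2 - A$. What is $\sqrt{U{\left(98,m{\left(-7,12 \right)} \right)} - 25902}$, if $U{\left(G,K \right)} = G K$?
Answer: $i \sqrt{26294} \approx 162.15 i$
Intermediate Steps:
$m{\left(k,b \right)} = -4$ ($m{\left(k,b \right)} = 2 - 6 = -4$)
$\sqrt{U{\left(98,m{\left(-7,12 \right)} \right)} - 25902} = \sqrt{98 \left(-4\right) - 25902} = \sqrt{-392 - 25902} = \sqrt{-26294} = i \sqrt{26294}$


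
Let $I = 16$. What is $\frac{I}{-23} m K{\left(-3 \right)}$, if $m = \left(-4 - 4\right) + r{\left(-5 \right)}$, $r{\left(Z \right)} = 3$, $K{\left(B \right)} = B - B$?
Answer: $0$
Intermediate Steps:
$K{\left(B \right)} = 0$
$m = -5$ ($m = \left(-4 - 4\right) + 3 = -8 + 3 = -5$)
$\frac{I}{-23} m K{\left(-3 \right)} = \frac{16}{-23} \left(-5\right) 0 = 16 \left(- \frac{1}{23}\right) \left(-5\right) 0 = \left(- \frac{16}{23}\right) \left(-5\right) 0 = \frac{80}{23} \cdot 0 = 0$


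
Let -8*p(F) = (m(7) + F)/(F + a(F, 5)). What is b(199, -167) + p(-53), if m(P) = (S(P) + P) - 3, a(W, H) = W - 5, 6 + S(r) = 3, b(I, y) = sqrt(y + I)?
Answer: -13/222 + 4*sqrt(2) ≈ 5.5983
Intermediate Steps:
b(I, y) = sqrt(I + y)
S(r) = -3 (S(r) = -6 + 3 = -3)
a(W, H) = -5 + W
m(P) = -6 + P (m(P) = (-3 + P) - 3 = -6 + P)
p(F) = -(1 + F)/(8*(-5 + 2*F)) (p(F) = -((-6 + 7) + F)/(8*(F + (-5 + F))) = -(1 + F)/(8*(-5 + 2*F)))
b(199, -167) + p(-53) = sqrt(199 - 167) + (-1 - 1*(-53))/(8*(-5 + 2*(-53))) = sqrt(32) + (-1 + 53)/(8*(-5 - 106)) = 4*sqrt(2) + (1/8)*52/(-111) = 4*sqrt(2) + (1/8)*(-1/111)*52 = 4*sqrt(2) - 13/222 = -13/222 + 4*sqrt(2)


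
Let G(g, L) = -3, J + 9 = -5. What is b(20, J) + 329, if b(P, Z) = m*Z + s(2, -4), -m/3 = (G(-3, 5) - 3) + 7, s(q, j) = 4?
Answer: 375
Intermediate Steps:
J = -14 (J = -9 - 5 = -14)
m = -3 (m = -3*((-3 - 3) + 7) = -3*(-6 + 7) = -3*1 = -3)
b(P, Z) = 4 - 3*Z (b(P, Z) = -3*Z + 4 = 4 - 3*Z)
b(20, J) + 329 = (4 - 3*(-14)) + 329 = (4 + 42) + 329 = 46 + 329 = 375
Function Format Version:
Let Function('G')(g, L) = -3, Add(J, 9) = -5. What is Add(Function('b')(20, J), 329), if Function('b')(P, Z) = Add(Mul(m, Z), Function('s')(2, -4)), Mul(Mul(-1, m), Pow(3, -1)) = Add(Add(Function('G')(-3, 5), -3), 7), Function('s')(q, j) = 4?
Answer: 375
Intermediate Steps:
J = -14 (J = Add(-9, -5) = -14)
m = -3 (m = Mul(-3, Add(Add(-3, -3), 7)) = Mul(-3, Add(-6, 7)) = Mul(-3, 1) = -3)
Function('b')(P, Z) = Add(4, Mul(-3, Z)) (Function('b')(P, Z) = Add(Mul(-3, Z), 4) = Add(4, Mul(-3, Z)))
Add(Function('b')(20, J), 329) = Add(Add(4, Mul(-3, -14)), 329) = Add(Add(4, 42), 329) = Add(46, 329) = 375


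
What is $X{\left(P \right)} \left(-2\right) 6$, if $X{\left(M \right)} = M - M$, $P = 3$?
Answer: $0$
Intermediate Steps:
$X{\left(M \right)} = 0$
$X{\left(P \right)} \left(-2\right) 6 = 0 \left(-2\right) 6 = 0 \cdot 6 = 0$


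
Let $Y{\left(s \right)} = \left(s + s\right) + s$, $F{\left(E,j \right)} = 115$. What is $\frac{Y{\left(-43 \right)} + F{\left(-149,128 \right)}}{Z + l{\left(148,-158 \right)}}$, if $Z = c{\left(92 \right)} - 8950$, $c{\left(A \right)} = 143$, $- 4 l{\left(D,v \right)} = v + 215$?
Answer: $\frac{56}{35285} \approx 0.0015871$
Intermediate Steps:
$l{\left(D,v \right)} = - \frac{215}{4} - \frac{v}{4}$ ($l{\left(D,v \right)} = - \frac{v + 215}{4} = - \frac{215 + v}{4} = - \frac{215}{4} - \frac{v}{4}$)
$Y{\left(s \right)} = 3 s$ ($Y{\left(s \right)} = 2 s + s = 3 s$)
$Z = -8807$ ($Z = 143 - 8950 = -8807$)
$\frac{Y{\left(-43 \right)} + F{\left(-149,128 \right)}}{Z + l{\left(148,-158 \right)}} = \frac{3 \left(-43\right) + 115}{-8807 - \frac{57}{4}} = \frac{-129 + 115}{-8807 + \left(- \frac{215}{4} + \frac{79}{2}\right)} = - \frac{14}{-8807 - \frac{57}{4}} = - \frac{14}{- \frac{35285}{4}} = \left(-14\right) \left(- \frac{4}{35285}\right) = \frac{56}{35285}$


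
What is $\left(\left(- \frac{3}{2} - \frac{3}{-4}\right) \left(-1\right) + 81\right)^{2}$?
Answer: $\frac{106929}{16} \approx 6683.1$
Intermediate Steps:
$\left(\left(- \frac{3}{2} - \frac{3}{-4}\right) \left(-1\right) + 81\right)^{2} = \left(\left(\left(-3\right) \frac{1}{2} - - \frac{3}{4}\right) \left(-1\right) + 81\right)^{2} = \left(\left(- \frac{3}{2} + \frac{3}{4}\right) \left(-1\right) + 81\right)^{2} = \left(\left(- \frac{3}{4}\right) \left(-1\right) + 81\right)^{2} = \left(\frac{3}{4} + 81\right)^{2} = \left(\frac{327}{4}\right)^{2} = \frac{106929}{16}$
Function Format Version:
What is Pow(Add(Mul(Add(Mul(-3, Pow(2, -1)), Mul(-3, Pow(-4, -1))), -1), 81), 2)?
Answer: Rational(106929, 16) ≈ 6683.1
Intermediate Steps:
Pow(Add(Mul(Add(Mul(-3, Pow(2, -1)), Mul(-3, Pow(-4, -1))), -1), 81), 2) = Pow(Add(Mul(Add(Mul(-3, Rational(1, 2)), Mul(-3, Rational(-1, 4))), -1), 81), 2) = Pow(Add(Mul(Add(Rational(-3, 2), Rational(3, 4)), -1), 81), 2) = Pow(Add(Mul(Rational(-3, 4), -1), 81), 2) = Pow(Add(Rational(3, 4), 81), 2) = Pow(Rational(327, 4), 2) = Rational(106929, 16)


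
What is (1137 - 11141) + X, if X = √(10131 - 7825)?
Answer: -10004 + √2306 ≈ -9956.0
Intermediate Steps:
X = √2306 ≈ 48.021
(1137 - 11141) + X = (1137 - 11141) + √2306 = -10004 + √2306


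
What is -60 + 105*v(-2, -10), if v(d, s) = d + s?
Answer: -1320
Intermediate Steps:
-60 + 105*v(-2, -10) = -60 + 105*(-2 - 10) = -60 + 105*(-12) = -60 - 1260 = -1320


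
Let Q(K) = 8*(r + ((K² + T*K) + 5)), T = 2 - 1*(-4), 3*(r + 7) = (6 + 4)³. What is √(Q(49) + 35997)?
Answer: √541869/3 ≈ 245.37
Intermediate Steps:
r = 979/3 (r = -7 + (6 + 4)³/3 = -7 + (⅓)*10³ = -7 + (⅓)*1000 = -7 + 1000/3 = 979/3 ≈ 326.33)
T = 6 (T = 2 + 4 = 6)
Q(K) = 7952/3 + 8*K² + 48*K (Q(K) = 8*(979/3 + ((K² + 6*K) + 5)) = 8*(979/3 + (5 + K² + 6*K)) = 8*(994/3 + K² + 6*K) = 7952/3 + 8*K² + 48*K)
√(Q(49) + 35997) = √((7952/3 + 8*49² + 48*49) + 35997) = √((7952/3 + 8*2401 + 2352) + 35997) = √((7952/3 + 19208 + 2352) + 35997) = √(72632/3 + 35997) = √(180623/3) = √541869/3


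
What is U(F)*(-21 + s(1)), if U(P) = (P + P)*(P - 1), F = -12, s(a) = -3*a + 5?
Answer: -5928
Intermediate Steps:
s(a) = 5 - 3*a
U(P) = 2*P*(-1 + P) (U(P) = (2*P)*(-1 + P) = 2*P*(-1 + P))
U(F)*(-21 + s(1)) = (2*(-12)*(-1 - 12))*(-21 + (5 - 3*1)) = (2*(-12)*(-13))*(-21 + (5 - 3)) = 312*(-21 + 2) = 312*(-19) = -5928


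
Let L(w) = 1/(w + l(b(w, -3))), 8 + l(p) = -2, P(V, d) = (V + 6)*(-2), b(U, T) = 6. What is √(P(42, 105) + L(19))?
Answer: I*√863/3 ≈ 9.7923*I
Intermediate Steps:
P(V, d) = -12 - 2*V (P(V, d) = (6 + V)*(-2) = -12 - 2*V)
l(p) = -10 (l(p) = -8 - 2 = -10)
L(w) = 1/(-10 + w) (L(w) = 1/(w - 10) = 1/(-10 + w))
√(P(42, 105) + L(19)) = √((-12 - 2*42) + 1/(-10 + 19)) = √((-12 - 84) + 1/9) = √(-96 + ⅑) = √(-863/9) = I*√863/3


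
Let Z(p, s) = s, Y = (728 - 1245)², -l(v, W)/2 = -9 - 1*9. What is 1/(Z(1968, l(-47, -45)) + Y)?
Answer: 1/267325 ≈ 3.7408e-6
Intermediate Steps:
l(v, W) = 36 (l(v, W) = -2*(-9 - 1*9) = -2*(-9 - 9) = -2*(-18) = 36)
Y = 267289 (Y = (-517)² = 267289)
1/(Z(1968, l(-47, -45)) + Y) = 1/(36 + 267289) = 1/267325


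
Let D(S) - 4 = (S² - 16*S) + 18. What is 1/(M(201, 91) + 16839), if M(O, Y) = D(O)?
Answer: 1/54046 ≈ 1.8503e-5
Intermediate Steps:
D(S) = 22 + S² - 16*S (D(S) = 4 + ((S² - 16*S) + 18) = 4 + (18 + S² - 16*S) = 22 + S² - 16*S)
M(O, Y) = 22 + O² - 16*O
1/(M(201, 91) + 16839) = 1/((22 + 201² - 16*201) + 16839) = 1/((22 + 40401 - 3216) + 16839) = 1/(37207 + 16839) = 1/54046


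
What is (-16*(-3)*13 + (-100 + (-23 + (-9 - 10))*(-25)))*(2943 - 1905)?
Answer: 1633812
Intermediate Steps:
(-16*(-3)*13 + (-100 + (-23 + (-9 - 10))*(-25)))*(2943 - 1905) = (48*13 + (-100 + (-23 - 19)*(-25)))*1038 = (624 + (-100 - 42*(-25)))*1038 = (624 + (-100 + 1050))*1038 = (624 + 950)*1038 = 1574*1038 = 1633812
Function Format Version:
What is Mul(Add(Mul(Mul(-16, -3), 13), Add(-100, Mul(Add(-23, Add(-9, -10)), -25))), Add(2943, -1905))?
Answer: 1633812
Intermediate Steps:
Mul(Add(Mul(Mul(-16, -3), 13), Add(-100, Mul(Add(-23, Add(-9, -10)), -25))), Add(2943, -1905)) = Mul(Add(Mul(48, 13), Add(-100, Mul(Add(-23, -19), -25))), 1038) = Mul(Add(624, Add(-100, Mul(-42, -25))), 1038) = Mul(Add(624, Add(-100, 1050)), 1038) = Mul(Add(624, 950), 1038) = Mul(1574, 1038) = 1633812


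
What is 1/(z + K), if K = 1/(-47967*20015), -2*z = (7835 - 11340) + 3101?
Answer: 960059505/193932020009 ≈ 0.0049505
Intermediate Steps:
z = 202 (z = -((7835 - 11340) + 3101)/2 = -(-3505 + 3101)/2 = -1/2*(-404) = 202)
K = -1/960059505 (K = -1/47967*1/20015 = -1/960059505 ≈ -1.0416e-9)
1/(z + K) = 1/(202 - 1/960059505) = 1/(193932020009/960059505) = 960059505/193932020009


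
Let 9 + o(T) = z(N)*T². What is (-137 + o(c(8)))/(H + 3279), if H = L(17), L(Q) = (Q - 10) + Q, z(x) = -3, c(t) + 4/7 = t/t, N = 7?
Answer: -7181/161847 ≈ -0.044369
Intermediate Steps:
c(t) = 3/7 (c(t) = -4/7 + t/t = -4/7 + 1 = 3/7)
o(T) = -9 - 3*T²
L(Q) = -10 + 2*Q (L(Q) = (-10 + Q) + Q = -10 + 2*Q)
H = 24 (H = -10 + 2*17 = -10 + 34 = 24)
(-137 + o(c(8)))/(H + 3279) = (-137 + (-9 - 3*(3/7)²))/(24 + 3279) = (-137 + (-9 - 3*9/49))/3303 = (-137 + (-9 - 27/49))*(1/3303) = (-137 - 468/49)*(1/3303) = -7181/49*1/3303 = -7181/161847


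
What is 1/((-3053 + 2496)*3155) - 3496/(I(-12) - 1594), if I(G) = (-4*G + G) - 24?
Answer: 3071820789/1390051985 ≈ 2.2099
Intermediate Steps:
I(G) = -24 - 3*G (I(G) = -3*G - 24 = -24 - 3*G)
1/((-3053 + 2496)*3155) - 3496/(I(-12) - 1594) = 1/((-3053 + 2496)*3155) - 3496/((-24 - 3*(-12)) - 1594) = (1/3155)/(-557) - 3496/((-24 + 36) - 1594) = -1/557*1/3155 - 3496/(12 - 1594) = -1/1757335 - 3496/(-1582) = -1/1757335 - 3496*(-1/1582) = -1/1757335 + 1748/791 = 3071820789/1390051985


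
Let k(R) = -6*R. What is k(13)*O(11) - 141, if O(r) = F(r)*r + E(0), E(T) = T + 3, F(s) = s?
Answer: -9813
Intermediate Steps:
E(T) = 3 + T
O(r) = 3 + r**2 (O(r) = r*r + (3 + 0) = r**2 + 3 = 3 + r**2)
k(13)*O(11) - 141 = (-6*13)*(3 + 11**2) - 141 = -78*(3 + 121) - 141 = -78*124 - 141 = -9672 - 141 = -9813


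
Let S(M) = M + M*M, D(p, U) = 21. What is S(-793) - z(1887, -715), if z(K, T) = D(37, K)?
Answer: 628035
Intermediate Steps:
z(K, T) = 21
S(M) = M + M²
S(-793) - z(1887, -715) = -793*(1 - 793) - 1*21 = -793*(-792) - 21 = 628056 - 21 = 628035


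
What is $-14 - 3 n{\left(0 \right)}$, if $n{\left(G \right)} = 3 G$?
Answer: $-14$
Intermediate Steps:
$-14 - 3 n{\left(0 \right)} = -14 - 3 \cdot 3 \cdot 0 = -14 - 0 = -14 + 0 = -14$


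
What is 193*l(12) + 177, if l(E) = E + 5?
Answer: 3458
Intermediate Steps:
l(E) = 5 + E
193*l(12) + 177 = 193*(5 + 12) + 177 = 193*17 + 177 = 3281 + 177 = 3458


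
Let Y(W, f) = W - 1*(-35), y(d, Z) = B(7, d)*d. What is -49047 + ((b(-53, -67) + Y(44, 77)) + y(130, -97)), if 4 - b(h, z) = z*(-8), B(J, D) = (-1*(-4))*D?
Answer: 18100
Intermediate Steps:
B(J, D) = 4*D
y(d, Z) = 4*d² (y(d, Z) = (4*d)*d = 4*d²)
Y(W, f) = 35 + W (Y(W, f) = W + 35 = 35 + W)
b(h, z) = 4 + 8*z (b(h, z) = 4 - z*(-8) = 4 - (-8)*z = 4 + 8*z)
-49047 + ((b(-53, -67) + Y(44, 77)) + y(130, -97)) = -49047 + (((4 + 8*(-67)) + (35 + 44)) + 4*130²) = -49047 + (((4 - 536) + 79) + 4*16900) = -49047 + ((-532 + 79) + 67600) = -49047 + (-453 + 67600) = -49047 + 67147 = 18100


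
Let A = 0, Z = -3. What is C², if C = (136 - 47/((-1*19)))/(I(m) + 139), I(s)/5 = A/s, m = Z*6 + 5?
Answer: 6922161/6974881 ≈ 0.99244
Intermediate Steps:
m = -13 (m = -3*6 + 5 = -18 + 5 = -13)
I(s) = 0 (I(s) = 5*(0/s) = 5*0 = 0)
C = 2631/2641 (C = (136 - 47/((-1*19)))/(0 + 139) = (136 - 47/(-19))/139 = (136 - 47*(-1/19))*(1/139) = (136 + 47/19)*(1/139) = (2631/19)*(1/139) = 2631/2641 ≈ 0.99621)
C² = (2631/2641)² = 6922161/6974881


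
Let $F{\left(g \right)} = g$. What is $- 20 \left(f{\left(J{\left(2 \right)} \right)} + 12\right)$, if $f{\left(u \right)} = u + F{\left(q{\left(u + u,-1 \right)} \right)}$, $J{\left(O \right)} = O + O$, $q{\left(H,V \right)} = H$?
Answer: $-480$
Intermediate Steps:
$J{\left(O \right)} = 2 O$
$f{\left(u \right)} = 3 u$ ($f{\left(u \right)} = u + \left(u + u\right) = u + 2 u = 3 u$)
$- 20 \left(f{\left(J{\left(2 \right)} \right)} + 12\right) = - 20 \left(3 \cdot 2 \cdot 2 + 12\right) = - 20 \left(3 \cdot 4 + 12\right) = - 20 \left(12 + 12\right) = \left(-20\right) 24 = -480$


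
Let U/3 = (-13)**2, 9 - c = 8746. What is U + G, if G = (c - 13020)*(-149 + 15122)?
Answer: -325767054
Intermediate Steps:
c = -8737 (c = 9 - 1*8746 = 9 - 8746 = -8737)
U = 507 (U = 3*(-13)**2 = 3*169 = 507)
G = -325767561 (G = (-8737 - 13020)*(-149 + 15122) = -21757*14973 = -325767561)
U + G = 507 - 325767561 = -325767054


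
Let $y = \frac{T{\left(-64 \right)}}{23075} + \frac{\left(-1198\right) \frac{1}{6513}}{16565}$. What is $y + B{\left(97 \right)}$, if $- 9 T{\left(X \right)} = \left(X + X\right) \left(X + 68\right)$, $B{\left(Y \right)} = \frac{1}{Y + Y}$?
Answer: $\frac{169608338033}{22290707655450} \approx 0.0076089$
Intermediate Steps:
$B{\left(Y \right)} = \frac{1}{2 Y}$
$T{\left(X \right)} = - \frac{2 X \left(68 + X\right)}{9}$ ($T{\left(X \right)} = - \frac{\left(X + X\right) \left(X + 68\right)}{9} = - \frac{2 X \left(68 + X\right)}{9}$)
$y = \frac{281998882}{114900554925}$ ($y = \frac{\left(- \frac{2}{9}\right) \left(-64\right) \left(68 - 64\right)}{23075} + \frac{\left(-1198\right) \frac{1}{6513}}{16565} = \left(- \frac{2}{9}\right) \left(-64\right) 4 \cdot \frac{1}{23075} + \left(-1198\right) \frac{1}{6513} \cdot \frac{1}{16565} = \frac{512}{9} \cdot \frac{1}{23075} - \frac{1198}{107887845} = \frac{512}{207675} - \frac{1198}{107887845} = \frac{281998882}{114900554925} \approx 0.0024543$)
$y + B{\left(97 \right)} = \frac{281998882}{114900554925} + \frac{1}{2 \cdot 97} = \frac{281998882}{114900554925} + \frac{1}{2} \cdot \frac{1}{97} = \frac{281998882}{114900554925} + \frac{1}{194} = \frac{169608338033}{22290707655450}$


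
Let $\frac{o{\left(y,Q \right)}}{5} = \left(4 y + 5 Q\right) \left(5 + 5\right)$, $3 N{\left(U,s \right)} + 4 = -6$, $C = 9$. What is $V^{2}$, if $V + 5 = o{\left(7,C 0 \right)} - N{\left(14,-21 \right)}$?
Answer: $\frac{17598025}{9} \approx 1.9553 \cdot 10^{6}$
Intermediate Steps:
$N{\left(U,s \right)} = - \frac{10}{3}$ ($N{\left(U,s \right)} = - \frac{4}{3} + \frac{1}{3} \left(-6\right) = - \frac{4}{3} - 2 = - \frac{10}{3}$)
$o{\left(y,Q \right)} = 200 y + 250 Q$ ($o{\left(y,Q \right)} = 5 \left(4 y + 5 Q\right) \left(5 + 5\right) = 5 \left(4 y + 5 Q\right) 10 = 5 \left(40 y + 50 Q\right) = 200 y + 250 Q$)
$V = \frac{4195}{3}$ ($V = -5 + \left(\left(200 \cdot 7 + 250 \cdot 9 \cdot 0\right) - - \frac{10}{3}\right) = -5 + \left(\left(1400 + 250 \cdot 0\right) + \frac{10}{3}\right) = -5 + \left(\left(1400 + 0\right) + \frac{10}{3}\right) = -5 + \left(1400 + \frac{10}{3}\right) = -5 + \frac{4210}{3} = \frac{4195}{3} \approx 1398.3$)
$V^{2} = \left(\frac{4195}{3}\right)^{2} = \frac{17598025}{9}$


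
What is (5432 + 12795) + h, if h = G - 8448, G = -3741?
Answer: 6038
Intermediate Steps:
h = -12189 (h = -3741 - 8448 = -12189)
(5432 + 12795) + h = (5432 + 12795) - 12189 = 18227 - 12189 = 6038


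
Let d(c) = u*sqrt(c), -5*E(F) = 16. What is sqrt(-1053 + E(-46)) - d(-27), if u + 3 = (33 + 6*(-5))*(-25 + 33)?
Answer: I*(sqrt(26405) - 315*sqrt(3))/5 ≈ -76.62*I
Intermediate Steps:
E(F) = -16/5 (E(F) = -1/5*16 = -16/5)
u = 21 (u = -3 + (33 + 6*(-5))*(-25 + 33) = -3 + (33 - 30)*8 = -3 + 3*8 = -3 + 24 = 21)
d(c) = 21*sqrt(c)
sqrt(-1053 + E(-46)) - d(-27) = sqrt(-1053 - 16/5) - 21*sqrt(-27) = sqrt(-5281/5) - 21*3*I*sqrt(3) = I*sqrt(26405)/5 - 63*I*sqrt(3) = -63*I*sqrt(3) + I*sqrt(26405)/5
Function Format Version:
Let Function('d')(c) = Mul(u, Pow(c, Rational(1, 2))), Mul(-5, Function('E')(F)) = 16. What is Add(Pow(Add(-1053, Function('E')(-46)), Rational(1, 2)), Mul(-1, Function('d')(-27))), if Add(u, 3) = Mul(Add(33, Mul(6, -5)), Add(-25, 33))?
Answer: Mul(Rational(1, 5), I, Add(Pow(26405, Rational(1, 2)), Mul(-315, Pow(3, Rational(1, 2))))) ≈ Mul(-76.620, I)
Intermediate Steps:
Function('E')(F) = Rational(-16, 5) (Function('E')(F) = Mul(Rational(-1, 5), 16) = Rational(-16, 5))
u = 21 (u = Add(-3, Mul(Add(33, Mul(6, -5)), Add(-25, 33))) = Add(-3, Mul(Add(33, -30), 8)) = Add(-3, Mul(3, 8)) = Add(-3, 24) = 21)
Function('d')(c) = Mul(21, Pow(c, Rational(1, 2)))
Add(Pow(Add(-1053, Function('E')(-46)), Rational(1, 2)), Mul(-1, Function('d')(-27))) = Add(Pow(Add(-1053, Rational(-16, 5)), Rational(1, 2)), Mul(-1, Mul(21, Pow(-27, Rational(1, 2))))) = Add(Pow(Rational(-5281, 5), Rational(1, 2)), Mul(-1, Mul(21, Mul(3, I, Pow(3, Rational(1, 2)))))) = Add(Mul(Rational(1, 5), I, Pow(26405, Rational(1, 2))), Mul(-1, Mul(63, I, Pow(3, Rational(1, 2))))) = Add(Mul(Rational(1, 5), I, Pow(26405, Rational(1, 2))), Mul(-63, I, Pow(3, Rational(1, 2)))) = Add(Mul(-63, I, Pow(3, Rational(1, 2))), Mul(Rational(1, 5), I, Pow(26405, Rational(1, 2))))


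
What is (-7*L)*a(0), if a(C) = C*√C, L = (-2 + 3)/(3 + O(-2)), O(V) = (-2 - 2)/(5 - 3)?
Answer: 0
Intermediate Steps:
O(V) = -2 (O(V) = -4/2 = -4*½ = -2)
L = 1 (L = (-2 + 3)/(3 - 2) = 1/1 = 1*1 = 1)
a(C) = C^(3/2)
(-7*L)*a(0) = (-7*1)*0^(3/2) = -7*0 = 0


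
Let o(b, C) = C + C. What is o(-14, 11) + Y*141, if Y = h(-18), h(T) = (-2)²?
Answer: 586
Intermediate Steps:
o(b, C) = 2*C
h(T) = 4
Y = 4
o(-14, 11) + Y*141 = 2*11 + 4*141 = 22 + 564 = 586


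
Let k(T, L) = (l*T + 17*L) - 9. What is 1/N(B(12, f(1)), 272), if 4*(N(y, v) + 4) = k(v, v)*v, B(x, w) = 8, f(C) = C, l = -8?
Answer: 1/165848 ≈ 6.0296e-6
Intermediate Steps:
k(T, L) = -9 - 8*T + 17*L (k(T, L) = (-8*T + 17*L) - 9 = -9 - 8*T + 17*L)
N(y, v) = -4 + v*(-9 + 9*v)/4 (N(y, v) = -4 + ((-9 - 8*v + 17*v)*v)/4 = -4 + ((-9 + 9*v)*v)/4 = -4 + (v*(-9 + 9*v))/4 = -4 + v*(-9 + 9*v)/4)
1/N(B(12, f(1)), 272) = 1/(-4 + (9/4)*272*(-1 + 272)) = 1/(-4 + (9/4)*272*271) = 1/(-4 + 165852) = 1/165848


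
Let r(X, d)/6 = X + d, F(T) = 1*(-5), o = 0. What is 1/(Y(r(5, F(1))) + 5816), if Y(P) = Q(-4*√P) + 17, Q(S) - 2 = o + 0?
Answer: 1/5835 ≈ 0.00017138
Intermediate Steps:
F(T) = -5
r(X, d) = 6*X + 6*d (r(X, d) = 6*(X + d) = 6*X + 6*d)
Q(S) = 2 (Q(S) = 2 + (0 + 0) = 2 + 0 = 2)
Y(P) = 19 (Y(P) = 2 + 17 = 19)
1/(Y(r(5, F(1))) + 5816) = 1/(19 + 5816) = 1/5835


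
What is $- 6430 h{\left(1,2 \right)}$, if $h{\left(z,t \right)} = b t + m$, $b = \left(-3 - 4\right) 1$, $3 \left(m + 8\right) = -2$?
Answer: $\frac{437240}{3} \approx 1.4575 \cdot 10^{5}$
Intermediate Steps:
$m = - \frac{26}{3}$ ($m = -8 + \frac{1}{3} \left(-2\right) = -8 - \frac{2}{3} = - \frac{26}{3} \approx -8.6667$)
$b = -7$ ($b = \left(-7\right) 1 = -7$)
$h{\left(z,t \right)} = - \frac{26}{3} - 7 t$ ($h{\left(z,t \right)} = - 7 t - \frac{26}{3} = - \frac{26}{3} - 7 t$)
$- 6430 h{\left(1,2 \right)} = - 6430 \left(- \frac{26}{3} - 14\right) = \left(-6430\right) \left(- \frac{68}{3}\right) = \frac{437240}{3}$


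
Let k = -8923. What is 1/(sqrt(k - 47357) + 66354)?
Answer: 11059/733818266 - I*sqrt(14070)/2201454798 ≈ 1.507e-5 - 5.3881e-8*I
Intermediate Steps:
1/(sqrt(k - 47357) + 66354) = 1/(sqrt(-8923 - 47357) + 66354) = 1/(sqrt(-56280) + 66354) = 1/(2*I*sqrt(14070) + 66354) = 1/(66354 + 2*I*sqrt(14070))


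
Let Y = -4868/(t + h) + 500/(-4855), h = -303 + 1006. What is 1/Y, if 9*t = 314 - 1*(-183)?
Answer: -1656526/10805963 ≈ -0.15330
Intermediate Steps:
t = 497/9 (t = (314 - 1*(-183))/9 = (314 + 183)/9 = (⅑)*497 = 497/9 ≈ 55.222)
h = 703
Y = -10805963/1656526 (Y = -4868/(497/9 + 703) + 500/(-4855) = -4868/6824/9 + 500*(-1/4855) = -4868*9/6824 - 100/971 = -10953/1706 - 100/971 = -10805963/1656526 ≈ -6.5233)
1/Y = 1/(-10805963/1656526) = -1656526/10805963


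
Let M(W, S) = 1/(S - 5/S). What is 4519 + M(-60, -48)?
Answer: 10389133/2299 ≈ 4519.0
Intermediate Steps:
4519 + M(-60, -48) = 4519 - 48/(-5 + (-48)**2) = 4519 - 48/(-5 + 2304) = 4519 - 48/2299 = 10389133/2299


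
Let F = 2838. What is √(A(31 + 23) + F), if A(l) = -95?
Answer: √2743 ≈ 52.374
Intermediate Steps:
√(A(31 + 23) + F) = √(-95 + 2838) = √2743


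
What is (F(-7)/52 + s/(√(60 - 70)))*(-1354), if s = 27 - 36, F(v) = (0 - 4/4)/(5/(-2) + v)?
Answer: -677/247 - 6093*I*√10/5 ≈ -2.7409 - 3853.6*I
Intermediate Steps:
F(v) = -1/(-5/2 + v) (F(v) = (0 - 4*¼)/(5*(-½) + v) = (0 - 1)/(-5/2 + v) = -1/(-5/2 + v))
s = -9
(F(-7)/52 + s/(√(60 - 70)))*(-1354) = (-2/(-5 + 2*(-7))/52 - 9/√(60 - 70))*(-1354) = (-2/(-5 - 14)*(1/52) - 9*(-I*√10/10))*(-1354) = (-2/(-19)*(1/52) - 9*(-I*√10/10))*(-1354) = (-2*(-1/19)*(1/52) - (-9)*I*√10/10)*(-1354) = ((2/19)*(1/52) + 9*I*√10/10)*(-1354) = (1/494 + 9*I*√10/10)*(-1354) = -677/247 - 6093*I*√10/5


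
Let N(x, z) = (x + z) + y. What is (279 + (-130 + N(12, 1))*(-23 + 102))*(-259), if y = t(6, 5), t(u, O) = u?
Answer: 2198910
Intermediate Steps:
y = 6
N(x, z) = 6 + x + z (N(x, z) = (x + z) + 6 = 6 + x + z)
(279 + (-130 + N(12, 1))*(-23 + 102))*(-259) = (279 + (-130 + (6 + 12 + 1))*(-23 + 102))*(-259) = (279 + (-130 + 19)*79)*(-259) = (279 - 111*79)*(-259) = (279 - 8769)*(-259) = -8490*(-259) = 2198910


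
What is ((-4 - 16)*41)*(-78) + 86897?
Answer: 150857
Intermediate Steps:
((-4 - 16)*41)*(-78) + 86897 = -20*41*(-78) + 86897 = -820*(-78) + 86897 = 63960 + 86897 = 150857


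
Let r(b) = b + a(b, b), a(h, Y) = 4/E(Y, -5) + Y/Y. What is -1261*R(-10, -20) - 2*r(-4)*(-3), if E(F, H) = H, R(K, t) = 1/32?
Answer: -9953/160 ≈ -62.206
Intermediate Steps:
R(K, t) = 1/32
a(h, Y) = 1/5 (a(h, Y) = 4/(-5) + Y/Y = 4*(-1/5) + 1 = -4/5 + 1 = 1/5)
r(b) = 1/5 + b (r(b) = b + 1/5 = 1/5 + b)
-1261*R(-10, -20) - 2*r(-4)*(-3) = -1261*1/32 - 2*(1/5 - 4)*(-3) = -1261/32 - 2*(-19/5)*(-3) = -1261/32 + (38/5)*(-3) = -1261/32 - 114/5 = -9953/160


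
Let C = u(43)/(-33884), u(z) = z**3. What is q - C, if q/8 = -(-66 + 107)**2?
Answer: -10595175/788 ≈ -13446.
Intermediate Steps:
C = -1849/788 (C = 43**3/(-33884) = 79507*(-1/33884) = -1849/788 ≈ -2.3464)
q = -13448 (q = 8*(-(-66 + 107)**2) = 8*(-1*41**2) = 8*(-1*1681) = 8*(-1681) = -13448)
q - C = -13448 - 1*(-1849/788) = -13448 + 1849/788 = -10595175/788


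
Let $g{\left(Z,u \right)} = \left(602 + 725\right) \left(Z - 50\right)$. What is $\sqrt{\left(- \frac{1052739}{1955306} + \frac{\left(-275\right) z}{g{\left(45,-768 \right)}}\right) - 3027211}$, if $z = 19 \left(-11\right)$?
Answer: $\frac{i \sqrt{20380522992392337234997710}}{2594691062} \approx 1739.9 i$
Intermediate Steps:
$z = -209$
$g{\left(Z,u \right)} = -66350 + 1327 Z$ ($g{\left(Z,u \right)} = 1327 \left(-50 + Z\right) = -66350 + 1327 Z$)
$\sqrt{\left(- \frac{1052739}{1955306} + \frac{\left(-275\right) z}{g{\left(45,-768 \right)}}\right) - 3027211} = \sqrt{\left(- \frac{1052739}{1955306} + \frac{\left(-275\right) \left(-209\right)}{-66350 + 1327 \cdot 45}\right) - 3027211} = \sqrt{\left(\left(-1052739\right) \frac{1}{1955306} + \frac{57475}{-66350 + 59715}\right) - 3027211} = \sqrt{\left(- \frac{1052739}{1955306} + \frac{57475}{-6635}\right) - 3027211} = \sqrt{\left(- \frac{1052739}{1955306} + 57475 \left(- \frac{1}{6635}\right)\right) - 3027211} = \sqrt{\left(- \frac{1052739}{1955306} - \frac{11495}{1327}\right) - 3027211} = \sqrt{- \frac{23873227123}{2594691062} - 3027211} = \sqrt{- \frac{7854701197715205}{2594691062}} = \frac{i \sqrt{20380522992392337234997710}}{2594691062}$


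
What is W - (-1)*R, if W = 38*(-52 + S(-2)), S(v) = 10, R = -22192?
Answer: -23788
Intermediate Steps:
W = -1596 (W = 38*(-52 + 10) = 38*(-42) = -1596)
W - (-1)*R = -1596 - (-1)*(-22192) = -1596 - 1*22192 = -1596 - 22192 = -23788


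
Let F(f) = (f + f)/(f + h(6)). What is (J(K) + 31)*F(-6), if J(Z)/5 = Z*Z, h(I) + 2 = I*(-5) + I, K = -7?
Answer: 207/2 ≈ 103.50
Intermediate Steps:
h(I) = -2 - 4*I (h(I) = -2 + (I*(-5) + I) = -2 + (-5*I + I) = -2 - 4*I)
J(Z) = 5*Z**2 (J(Z) = 5*(Z*Z) = 5*Z**2)
F(f) = 2*f/(-26 + f) (F(f) = (f + f)/(f + (-2 - 4*6)) = (2*f)/(f + (-2 - 24)) = (2*f)/(f - 26) = (2*f)/(-26 + f) = 2*f/(-26 + f))
(J(K) + 31)*F(-6) = (5*(-7)**2 + 31)*(2*(-6)/(-26 - 6)) = (5*49 + 31)*(2*(-6)/(-32)) = (245 + 31)*(2*(-6)*(-1/32)) = 276*(3/8) = 207/2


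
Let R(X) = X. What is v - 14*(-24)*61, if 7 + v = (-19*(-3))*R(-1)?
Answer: 20432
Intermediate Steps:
v = -64 (v = -7 - 19*(-3)*(-1) = -7 + 57*(-1) = -7 - 57 = -64)
v - 14*(-24)*61 = -64 - 14*(-24)*61 = -64 + 336*61 = -64 + 20496 = 20432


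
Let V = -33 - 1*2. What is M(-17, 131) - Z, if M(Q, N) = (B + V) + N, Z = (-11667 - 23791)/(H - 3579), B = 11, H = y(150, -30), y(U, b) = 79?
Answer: 169521/1750 ≈ 96.869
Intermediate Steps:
V = -35 (V = -33 - 2 = -35)
H = 79
Z = 17729/1750 (Z = (-11667 - 23791)/(79 - 3579) = -35458/(-3500) = -35458*(-1/3500) = 17729/1750 ≈ 10.131)
M(Q, N) = -24 + N (M(Q, N) = (11 - 35) + N = -24 + N)
M(-17, 131) - Z = (-24 + 131) - 1*17729/1750 = 107 - 17729/1750 = 169521/1750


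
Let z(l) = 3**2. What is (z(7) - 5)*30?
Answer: 120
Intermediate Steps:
z(l) = 9
(z(7) - 5)*30 = (9 - 5)*30 = 4*30 = 120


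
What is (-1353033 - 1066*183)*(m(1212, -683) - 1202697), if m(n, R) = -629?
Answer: 1862882217186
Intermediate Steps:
(-1353033 - 1066*183)*(m(1212, -683) - 1202697) = (-1353033 - 1066*183)*(-629 - 1202697) = (-1353033 - 195078)*(-1203326) = -1548111*(-1203326) = 1862882217186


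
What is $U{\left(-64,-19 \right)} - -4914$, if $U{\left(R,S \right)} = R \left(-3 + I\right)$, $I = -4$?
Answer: $5362$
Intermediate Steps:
$U{\left(R,S \right)} = - 7 R$ ($U{\left(R,S \right)} = R \left(-3 - 4\right) = R \left(-7\right) = - 7 R$)
$U{\left(-64,-19 \right)} - -4914 = \left(-7\right) \left(-64\right) - -4914 = 448 + 4914 = 5362$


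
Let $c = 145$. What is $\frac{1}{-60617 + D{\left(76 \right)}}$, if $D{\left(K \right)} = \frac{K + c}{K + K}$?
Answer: $- \frac{152}{9213563} \approx -1.6497 \cdot 10^{-5}$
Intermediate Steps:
$D{\left(K \right)} = \frac{145 + K}{2 K}$ ($D{\left(K \right)} = \frac{K + 145}{K + K} = \frac{145 + K}{2 K}$)
$\frac{1}{-60617 + D{\left(76 \right)}} = \frac{1}{-60617 + \frac{145 + 76}{2 \cdot 76}} = \frac{1}{-60617 + \frac{1}{2} \cdot \frac{1}{76} \cdot 221} = \frac{1}{-60617 + \frac{221}{152}} = \frac{1}{- \frac{9213563}{152}} = - \frac{152}{9213563}$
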